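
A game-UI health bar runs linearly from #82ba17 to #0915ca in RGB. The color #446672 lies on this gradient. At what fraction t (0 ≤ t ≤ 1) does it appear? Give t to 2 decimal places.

0.51

Invert the lerp on the B channel (largest span, 179): t = (114 − 23) / (202 − 23) = 91/179 = 0.50838.
Check on R: (68 − 130)/(9 − 130) = 0.5124 ✓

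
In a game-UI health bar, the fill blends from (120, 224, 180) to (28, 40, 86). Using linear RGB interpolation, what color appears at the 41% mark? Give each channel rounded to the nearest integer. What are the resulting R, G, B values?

(82, 149, 141)

41% corresponds to t = 0.41.
R = 120 + 0.41 × (28 − 120) = 120 + 0.41 × -92 = 82.28 → 82
G = 224 + 0.41 × (40 − 224) = 224 + 0.41 × -184 = 148.56 → 149
B = 180 + 0.41 × (86 − 180) = 180 + 0.41 × -94 = 141.46 → 141
So the blended color is (82, 149, 141), about #52958d.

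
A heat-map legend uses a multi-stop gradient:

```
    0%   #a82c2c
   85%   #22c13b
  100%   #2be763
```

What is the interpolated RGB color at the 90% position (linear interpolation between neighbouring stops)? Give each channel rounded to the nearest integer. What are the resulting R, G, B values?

(37, 206, 72)

90% lies between the 85% and 100% stops, so the local fraction is t = (90 − 85)/(100 − 85) = 5/15 ≈ 0.3333.
#22c13b → (34, 193, 59); #2be763 → (43, 231, 99).
R = 34 + 0.3333 × (43 − 34) = 37 → 37
G = 193 + 0.3333 × (231 − 193) = 205.665 → 206
B = 59 + 0.3333 × (99 − 59) = 72.332 → 72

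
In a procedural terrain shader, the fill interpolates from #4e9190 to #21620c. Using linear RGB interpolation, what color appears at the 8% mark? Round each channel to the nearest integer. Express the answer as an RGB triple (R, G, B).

(74, 141, 133)

#4e9190 → (78, 145, 144); #21620c → (33, 98, 12).
8% corresponds to t = 0.08.
R = 78 + 0.08 × (33 − 78) = 78 + 0.08 × -45 = 74.4 → 74
G = 145 + 0.08 × (98 − 145) = 145 + 0.08 × -47 = 141.24 → 141
B = 144 + 0.08 × (12 − 144) = 144 + 0.08 × -132 = 133.44 → 133
So the blended color is (74, 141, 133), about #4a8d85.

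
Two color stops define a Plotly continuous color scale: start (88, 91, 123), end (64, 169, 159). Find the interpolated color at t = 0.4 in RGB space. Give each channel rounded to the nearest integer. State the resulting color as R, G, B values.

R = 88 + 0.4 × (64 − 88) = 88 + 0.4 × -24 = 78.4 → 78
G = 91 + 0.4 × (169 − 91) = 91 + 0.4 × 78 = 122.2 → 122
B = 123 + 0.4 × (159 − 123) = 123 + 0.4 × 36 = 137.4 → 137

(78, 122, 137)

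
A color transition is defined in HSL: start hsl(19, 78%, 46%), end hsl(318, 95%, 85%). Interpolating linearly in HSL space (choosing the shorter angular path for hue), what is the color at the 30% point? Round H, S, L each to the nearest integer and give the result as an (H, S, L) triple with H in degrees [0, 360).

Hue: 318 − 19 = 299°, but |299| > 180 so the shorter arc goes the other way: Δh = 299 − 360 = -61°.
H = 19 + 0.3 × (-61) = 0.7 → 1°
S = 78 + 0.3 × (95 − 78) = 83.1 → 83%
L = 46 + 0.3 × (85 − 46) = 57.7 → 58%

(1, 83, 58)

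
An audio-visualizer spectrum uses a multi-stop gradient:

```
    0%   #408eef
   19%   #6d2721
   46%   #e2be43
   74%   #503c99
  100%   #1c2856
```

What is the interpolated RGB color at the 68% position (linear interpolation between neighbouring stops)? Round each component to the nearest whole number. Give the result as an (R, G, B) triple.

68% lies between the 46% and 74% stops, so the local fraction is t = (68 − 46)/(74 − 46) = 22/28 ≈ 0.7857.
#e2be43 → (226, 190, 67); #503c99 → (80, 60, 153).
R = 226 + 0.7857 × (80 − 226) = 111.288 → 111
G = 190 + 0.7857 × (60 − 190) = 87.859 → 88
B = 67 + 0.7857 × (153 − 67) = 134.57 → 135

(111, 88, 135)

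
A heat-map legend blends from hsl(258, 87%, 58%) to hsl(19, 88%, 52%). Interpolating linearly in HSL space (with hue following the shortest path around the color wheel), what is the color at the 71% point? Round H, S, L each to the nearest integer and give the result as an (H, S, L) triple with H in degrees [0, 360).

(344, 88, 54)

Hue: 19 − 258 = -239°, but |-239| > 180 so the shorter arc goes the other way: Δh = -239 + 360 = 121°.
H = 258 + 0.71 × (121) = 343.91 → 344°
S = 87 + 0.71 × (88 − 87) = 87.71 → 88%
L = 58 + 0.71 × (52 − 58) = 53.74 → 54%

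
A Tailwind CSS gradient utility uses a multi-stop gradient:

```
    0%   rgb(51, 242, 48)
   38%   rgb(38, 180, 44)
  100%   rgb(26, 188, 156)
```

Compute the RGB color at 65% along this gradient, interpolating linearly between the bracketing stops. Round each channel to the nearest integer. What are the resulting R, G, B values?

65% lies between the 38% and 100% stops, so the local fraction is t = (65 − 38)/(100 − 38) = 27/62 ≈ 0.4355.
R = 38 + 0.4355 × (26 − 38) = 32.774 → 33
G = 180 + 0.4355 × (188 − 180) = 183.484 → 183
B = 44 + 0.4355 × (156 − 44) = 92.776 → 93

(33, 183, 93)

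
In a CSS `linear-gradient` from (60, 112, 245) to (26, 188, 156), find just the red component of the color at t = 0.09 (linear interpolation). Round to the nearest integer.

57

R = 60 + 0.09 × (26 − 60) = 56.94 → 57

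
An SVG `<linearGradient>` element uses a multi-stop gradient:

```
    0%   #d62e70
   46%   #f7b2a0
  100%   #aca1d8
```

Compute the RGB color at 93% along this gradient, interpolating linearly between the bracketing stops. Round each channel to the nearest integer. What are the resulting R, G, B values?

(182, 163, 209)

93% lies between the 46% and 100% stops, so the local fraction is t = (93 − 46)/(100 − 46) = 47/54 ≈ 0.8704.
#f7b2a0 → (247, 178, 160); #aca1d8 → (172, 161, 216).
R = 247 + 0.8704 × (172 − 247) = 181.72 → 182
G = 178 + 0.8704 × (161 − 178) = 163.203 → 163
B = 160 + 0.8704 × (216 − 160) = 208.742 → 209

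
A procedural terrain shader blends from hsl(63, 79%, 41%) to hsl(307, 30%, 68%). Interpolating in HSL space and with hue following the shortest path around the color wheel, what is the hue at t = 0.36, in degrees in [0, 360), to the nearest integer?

Hue: 307 − 63 = 244°, but |244| > 180 so the shorter arc goes the other way: Δh = 244 − 360 = -116°.
H = 63 + 0.36 × (-116) = 21.24 → 21°

21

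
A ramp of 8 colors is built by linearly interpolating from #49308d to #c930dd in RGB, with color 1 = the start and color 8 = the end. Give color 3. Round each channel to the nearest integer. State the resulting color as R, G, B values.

(110, 48, 164)

With 8 swatches and endpoints inclusive, swatch 3 sits at t = (3 − 1)/(8 − 1) = 2/7 ≈ 0.2857.
#49308d → (73, 48, 141); #c930dd → (201, 48, 221).
R = 73 + 0.2857 × (201 − 73) = 109.57 → 110
G = 48 + 0.2857 × (48 − 48) = 48 → 48
B = 141 + 0.2857 × (221 − 141) = 163.856 → 164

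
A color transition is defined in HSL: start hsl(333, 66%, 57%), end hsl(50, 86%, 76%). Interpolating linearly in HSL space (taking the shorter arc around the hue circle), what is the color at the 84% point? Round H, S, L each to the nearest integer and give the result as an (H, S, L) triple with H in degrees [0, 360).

(38, 83, 73)

Hue: 50 − 333 = -283°, but |-283| > 180 so the shorter arc goes the other way: Δh = -283 + 360 = 77°.
H = 333 + 0.84 × (77) = 397.68 → 398 → 398 mod 360 = 38°
S = 66 + 0.84 × (86 − 66) = 82.8 → 83%
L = 57 + 0.84 × (76 − 57) = 72.96 → 73%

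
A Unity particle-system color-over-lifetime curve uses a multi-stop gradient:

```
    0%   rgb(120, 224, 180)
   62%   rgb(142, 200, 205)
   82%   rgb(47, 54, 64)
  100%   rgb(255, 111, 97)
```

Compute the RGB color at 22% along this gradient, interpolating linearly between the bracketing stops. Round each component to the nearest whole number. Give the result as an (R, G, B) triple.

(128, 215, 189)

22% lies between the 0% and 62% stops, so the local fraction is t = (22 − 0)/(62 − 0) = 22/62 ≈ 0.3548.
R = 120 + 0.3548 × (142 − 120) = 127.806 → 128
G = 224 + 0.3548 × (200 − 224) = 215.485 → 215
B = 180 + 0.3548 × (205 − 180) = 188.87 → 189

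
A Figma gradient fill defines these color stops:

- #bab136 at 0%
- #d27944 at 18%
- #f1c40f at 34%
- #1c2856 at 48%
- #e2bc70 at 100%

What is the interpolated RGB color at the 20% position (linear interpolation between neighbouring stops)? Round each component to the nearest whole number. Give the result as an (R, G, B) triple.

(214, 130, 61)

20% lies between the 18% and 34% stops, so the local fraction is t = (20 − 18)/(34 − 18) = 2/16 ≈ 0.125.
#d27944 → (210, 121, 68); #f1c40f → (241, 196, 15).
R = 210 + 0.125 × (241 − 210) = 213.875 → 214
G = 121 + 0.125 × (196 − 121) = 130.375 → 130
B = 68 + 0.125 × (15 − 68) = 61.375 → 61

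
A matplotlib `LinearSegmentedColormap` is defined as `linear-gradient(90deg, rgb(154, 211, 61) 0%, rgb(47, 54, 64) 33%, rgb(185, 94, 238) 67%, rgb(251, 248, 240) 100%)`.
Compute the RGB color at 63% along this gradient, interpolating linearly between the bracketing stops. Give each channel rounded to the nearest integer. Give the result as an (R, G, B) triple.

63% lies between the 33% and 67% stops, so the local fraction is t = (63 − 33)/(67 − 33) = 30/34 ≈ 0.8824.
R = 47 + 0.8824 × (185 − 47) = 168.771 → 169
G = 54 + 0.8824 × (94 − 54) = 89.296 → 89
B = 64 + 0.8824 × (238 − 64) = 217.538 → 218

(169, 89, 218)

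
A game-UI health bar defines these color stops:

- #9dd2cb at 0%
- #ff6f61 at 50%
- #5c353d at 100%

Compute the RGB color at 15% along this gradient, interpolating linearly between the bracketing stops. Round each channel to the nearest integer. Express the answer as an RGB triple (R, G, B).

15% lies between the 0% and 50% stops, so the local fraction is t = (15 − 0)/(50 − 0) = 15/50 ≈ 0.3.
#9dd2cb → (157, 210, 203); #ff6f61 → (255, 111, 97).
R = 157 + 0.3 × (255 − 157) = 186.4 → 186
G = 210 + 0.3 × (111 − 210) = 180.3 → 180
B = 203 + 0.3 × (97 − 203) = 171.2 → 171

(186, 180, 171)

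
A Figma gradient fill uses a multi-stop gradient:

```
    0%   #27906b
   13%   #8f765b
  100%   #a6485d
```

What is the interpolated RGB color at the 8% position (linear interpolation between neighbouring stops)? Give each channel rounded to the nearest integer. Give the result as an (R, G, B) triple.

(103, 128, 97)

8% lies between the 0% and 13% stops, so the local fraction is t = (8 − 0)/(13 − 0) = 8/13 ≈ 0.6154.
#27906b → (39, 144, 107); #8f765b → (143, 118, 91).
R = 39 + 0.6154 × (143 − 39) = 103.002 → 103
G = 144 + 0.6154 × (118 − 144) = 128 → 128
B = 107 + 0.6154 × (91 − 107) = 97.154 → 97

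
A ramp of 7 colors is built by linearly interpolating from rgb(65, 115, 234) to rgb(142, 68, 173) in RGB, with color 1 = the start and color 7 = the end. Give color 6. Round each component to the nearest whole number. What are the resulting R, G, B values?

With 7 swatches and endpoints inclusive, swatch 6 sits at t = (6 − 1)/(7 − 1) = 5/6 ≈ 0.8333.
R = 65 + 0.8333 × (142 − 65) = 129.164 → 129
G = 115 + 0.8333 × (68 − 115) = 75.835 → 76
B = 234 + 0.8333 × (173 − 234) = 183.169 → 183

(129, 76, 183)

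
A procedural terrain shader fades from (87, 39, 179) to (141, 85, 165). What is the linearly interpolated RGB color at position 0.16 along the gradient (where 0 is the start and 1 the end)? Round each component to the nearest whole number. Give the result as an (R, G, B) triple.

R = 87 + 0.16 × (141 − 87) = 87 + 0.16 × 54 = 95.64 → 96
G = 39 + 0.16 × (85 − 39) = 39 + 0.16 × 46 = 46.36 → 46
B = 179 + 0.16 × (165 − 179) = 179 + 0.16 × -14 = 176.76 → 177

(96, 46, 177)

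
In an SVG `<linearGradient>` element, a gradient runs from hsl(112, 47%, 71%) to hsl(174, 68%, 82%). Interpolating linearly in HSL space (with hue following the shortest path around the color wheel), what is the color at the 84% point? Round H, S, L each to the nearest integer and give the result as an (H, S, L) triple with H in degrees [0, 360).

(164, 65, 80)

Hue arc: Δh = 174 − 112 = 62° (|Δh| ≤ 180, already the shorter path).
H = 112 + 0.84 × (62) = 164.08 → 164°
S = 47 + 0.84 × (68 − 47) = 64.64 → 65%
L = 71 + 0.84 × (82 − 71) = 80.24 → 80%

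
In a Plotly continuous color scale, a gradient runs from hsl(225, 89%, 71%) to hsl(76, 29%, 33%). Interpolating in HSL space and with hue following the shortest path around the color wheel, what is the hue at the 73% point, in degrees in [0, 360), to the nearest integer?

Hue arc: Δh = 76 − 225 = -149° (|Δh| ≤ 180, already the shorter path).
H = 225 + 0.73 × (-149) = 116.23 → 116°

116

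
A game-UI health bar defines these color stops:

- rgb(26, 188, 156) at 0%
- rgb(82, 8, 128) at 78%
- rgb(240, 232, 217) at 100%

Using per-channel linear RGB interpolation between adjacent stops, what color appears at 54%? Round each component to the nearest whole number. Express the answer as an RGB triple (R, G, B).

(65, 63, 137)

54% lies between the 0% and 78% stops, so the local fraction is t = (54 − 0)/(78 − 0) = 54/78 ≈ 0.6923.
R = 26 + 0.6923 × (82 − 26) = 64.769 → 65
G = 188 + 0.6923 × (8 − 188) = 63.386 → 63
B = 156 + 0.6923 × (128 − 156) = 136.616 → 137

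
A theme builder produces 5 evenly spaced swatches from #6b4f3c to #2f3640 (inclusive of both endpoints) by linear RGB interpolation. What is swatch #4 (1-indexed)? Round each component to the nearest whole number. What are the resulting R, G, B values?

(62, 60, 63)

With 5 swatches and endpoints inclusive, swatch 4 sits at t = (4 − 1)/(5 − 1) = 3/4 ≈ 0.75.
#6b4f3c → (107, 79, 60); #2f3640 → (47, 54, 64).
R = 107 + 0.75 × (47 − 107) = 62 → 62
G = 79 + 0.75 × (54 − 79) = 60.25 → 60
B = 60 + 0.75 × (64 − 60) = 63 → 63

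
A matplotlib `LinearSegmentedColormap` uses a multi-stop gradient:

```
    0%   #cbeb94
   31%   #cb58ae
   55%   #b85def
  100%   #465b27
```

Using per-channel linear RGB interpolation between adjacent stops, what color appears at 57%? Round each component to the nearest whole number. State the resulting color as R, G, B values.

(179, 93, 230)

57% lies between the 55% and 100% stops, so the local fraction is t = (57 − 55)/(100 − 55) = 2/45 ≈ 0.0444.
#b85def → (184, 93, 239); #465b27 → (70, 91, 39).
R = 184 + 0.0444 × (70 − 184) = 178.938 → 179
G = 93 + 0.0444 × (91 − 93) = 92.911 → 93
B = 239 + 0.0444 × (39 − 239) = 230.12 → 230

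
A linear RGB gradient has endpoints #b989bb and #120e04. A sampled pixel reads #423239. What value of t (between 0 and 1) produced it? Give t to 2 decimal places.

0.71

Invert the lerp on the B channel (largest span, 183): t = (57 − 187) / (4 − 187) = -130/-183 = 0.71038.
Check on R: (66 − 185)/(18 − 185) = 0.7126 ✓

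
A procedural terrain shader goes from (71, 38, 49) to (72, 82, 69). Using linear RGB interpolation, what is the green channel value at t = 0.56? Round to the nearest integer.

63

G = 38 + 0.56 × (82 − 38) = 62.64 → 63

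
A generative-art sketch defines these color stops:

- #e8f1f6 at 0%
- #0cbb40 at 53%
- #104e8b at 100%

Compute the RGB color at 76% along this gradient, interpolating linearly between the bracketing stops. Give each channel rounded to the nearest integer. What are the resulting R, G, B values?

(14, 134, 101)

76% lies between the 53% and 100% stops, so the local fraction is t = (76 − 53)/(100 − 53) = 23/47 ≈ 0.4894.
#0cbb40 → (12, 187, 64); #104e8b → (16, 78, 139).
R = 12 + 0.4894 × (16 − 12) = 13.958 → 14
G = 187 + 0.4894 × (78 − 187) = 133.655 → 134
B = 64 + 0.4894 × (139 − 64) = 100.705 → 101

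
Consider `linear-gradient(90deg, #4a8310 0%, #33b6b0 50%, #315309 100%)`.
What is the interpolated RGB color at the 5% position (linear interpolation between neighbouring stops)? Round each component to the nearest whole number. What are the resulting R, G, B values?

(72, 136, 32)

5% lies between the 0% and 50% stops, so the local fraction is t = (5 − 0)/(50 − 0) = 5/50 ≈ 0.1.
#4a8310 → (74, 131, 16); #33b6b0 → (51, 182, 176).
R = 74 + 0.1 × (51 − 74) = 71.7 → 72
G = 131 + 0.1 × (182 − 131) = 136.1 → 136
B = 16 + 0.1 × (176 − 16) = 32 → 32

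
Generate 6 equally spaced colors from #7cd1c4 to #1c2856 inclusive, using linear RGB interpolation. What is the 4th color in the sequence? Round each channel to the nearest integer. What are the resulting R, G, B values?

With 6 swatches and endpoints inclusive, swatch 4 sits at t = (4 − 1)/(6 − 1) = 3/5 ≈ 0.6.
#7cd1c4 → (124, 209, 196); #1c2856 → (28, 40, 86).
R = 124 + 0.6 × (28 − 124) = 66.4 → 66
G = 209 + 0.6 × (40 − 209) = 107.6 → 108
B = 196 + 0.6 × (86 − 196) = 130 → 130

(66, 108, 130)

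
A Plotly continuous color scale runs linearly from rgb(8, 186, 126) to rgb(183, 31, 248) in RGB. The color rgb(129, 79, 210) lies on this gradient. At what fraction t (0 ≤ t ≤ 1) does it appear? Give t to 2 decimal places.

Invert the lerp on the R channel (largest span, 175): t = (129 − 8) / (183 − 8) = 121/175 = 0.69143.
Check on G: (79 − 186)/(31 − 186) = 0.6903 ✓

0.69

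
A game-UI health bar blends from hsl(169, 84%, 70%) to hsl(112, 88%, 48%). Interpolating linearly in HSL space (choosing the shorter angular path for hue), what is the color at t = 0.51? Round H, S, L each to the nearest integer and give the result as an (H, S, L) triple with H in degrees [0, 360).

Hue arc: Δh = 112 − 169 = -57° (|Δh| ≤ 180, already the shorter path).
H = 169 + 0.51 × (-57) = 139.93 → 140°
S = 84 + 0.51 × (88 − 84) = 86.04 → 86%
L = 70 + 0.51 × (48 − 70) = 58.78 → 59%

(140, 86, 59)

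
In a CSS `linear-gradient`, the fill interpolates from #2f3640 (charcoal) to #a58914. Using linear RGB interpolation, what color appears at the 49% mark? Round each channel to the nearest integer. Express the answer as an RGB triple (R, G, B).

(105, 95, 42)

#2f3640 → (47, 54, 64); #a58914 → (165, 137, 20).
49% corresponds to t = 0.49.
R = 47 + 0.49 × (165 − 47) = 47 + 0.49 × 118 = 104.82 → 105
G = 54 + 0.49 × (137 − 54) = 54 + 0.49 × 83 = 94.67 → 95
B = 64 + 0.49 × (20 − 64) = 64 + 0.49 × -44 = 42.44 → 42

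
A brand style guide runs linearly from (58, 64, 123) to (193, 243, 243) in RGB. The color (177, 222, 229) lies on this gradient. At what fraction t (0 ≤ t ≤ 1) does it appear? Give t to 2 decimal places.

Invert the lerp on the G channel (largest span, 179): t = (222 − 64) / (243 − 64) = 158/179 = 0.88268.
Check on R: (177 − 58)/(193 − 58) = 0.8815 ✓

0.88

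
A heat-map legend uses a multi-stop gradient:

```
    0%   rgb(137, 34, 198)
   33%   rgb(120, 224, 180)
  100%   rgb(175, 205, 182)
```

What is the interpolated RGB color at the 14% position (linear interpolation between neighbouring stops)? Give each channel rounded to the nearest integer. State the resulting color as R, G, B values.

14% lies between the 0% and 33% stops, so the local fraction is t = (14 − 0)/(33 − 0) = 14/33 ≈ 0.4242.
R = 137 + 0.4242 × (120 − 137) = 129.789 → 130
G = 34 + 0.4242 × (224 − 34) = 114.598 → 115
B = 198 + 0.4242 × (180 − 198) = 190.364 → 190

(130, 115, 190)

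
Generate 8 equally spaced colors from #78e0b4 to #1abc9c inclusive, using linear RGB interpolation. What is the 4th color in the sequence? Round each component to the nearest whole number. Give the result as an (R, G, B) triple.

(80, 209, 170)

With 8 swatches and endpoints inclusive, swatch 4 sits at t = (4 − 1)/(8 − 1) = 3/7 ≈ 0.4286.
#78e0b4 → (120, 224, 180); #1abc9c → (26, 188, 156).
R = 120 + 0.4286 × (26 − 120) = 79.712 → 80
G = 224 + 0.4286 × (188 − 224) = 208.57 → 209
B = 180 + 0.4286 × (156 − 180) = 169.714 → 170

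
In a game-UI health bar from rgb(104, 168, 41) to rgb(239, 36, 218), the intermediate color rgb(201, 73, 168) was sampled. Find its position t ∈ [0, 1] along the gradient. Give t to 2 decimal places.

0.72

Invert the lerp on the B channel (largest span, 177): t = (168 − 41) / (218 − 41) = 127/177 = 0.71751.
Check on R: (201 − 104)/(239 − 104) = 0.7185 ✓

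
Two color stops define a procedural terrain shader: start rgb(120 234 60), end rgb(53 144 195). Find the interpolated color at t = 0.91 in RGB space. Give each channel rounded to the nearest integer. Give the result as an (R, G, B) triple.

(59, 152, 183)

R = 120 + 0.91 × (53 − 120) = 120 + 0.91 × -67 = 59.03 → 59
G = 234 + 0.91 × (144 − 234) = 234 + 0.91 × -90 = 152.1 → 152
B = 60 + 0.91 × (195 − 60) = 60 + 0.91 × 135 = 182.85 → 183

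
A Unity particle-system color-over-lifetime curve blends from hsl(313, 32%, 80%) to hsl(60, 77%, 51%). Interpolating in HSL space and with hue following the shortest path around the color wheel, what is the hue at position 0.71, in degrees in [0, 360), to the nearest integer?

Hue: 60 − 313 = -253°, but |-253| > 180 so the shorter arc goes the other way: Δh = -253 + 360 = 107°.
H = 313 + 0.71 × (107) = 388.97 → 389 → 389 mod 360 = 29°

29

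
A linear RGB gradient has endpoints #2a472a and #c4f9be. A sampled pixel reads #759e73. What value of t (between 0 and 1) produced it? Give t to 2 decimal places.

Invert the lerp on the G channel (largest span, 178): t = (158 − 71) / (249 − 71) = 87/178 = 0.48876.
Check on R: (117 − 42)/(196 − 42) = 0.487 ✓

0.49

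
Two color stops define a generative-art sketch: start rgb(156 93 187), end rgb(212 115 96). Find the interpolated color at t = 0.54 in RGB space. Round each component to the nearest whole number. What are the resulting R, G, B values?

R = 156 + 0.54 × (212 − 156) = 156 + 0.54 × 56 = 186.24 → 186
G = 93 + 0.54 × (115 − 93) = 93 + 0.54 × 22 = 104.88 → 105
B = 187 + 0.54 × (96 − 187) = 187 + 0.54 × -91 = 137.86 → 138

(186, 105, 138)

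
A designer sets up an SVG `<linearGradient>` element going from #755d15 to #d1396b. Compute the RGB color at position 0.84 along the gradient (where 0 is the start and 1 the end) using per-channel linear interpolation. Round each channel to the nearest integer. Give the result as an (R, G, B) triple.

#755d15 → (117, 93, 21); #d1396b → (209, 57, 107).
R = 117 + 0.84 × (209 − 117) = 117 + 0.84 × 92 = 194.28 → 194
G = 93 + 0.84 × (57 − 93) = 93 + 0.84 × -36 = 62.76 → 63
B = 21 + 0.84 × (107 − 21) = 21 + 0.84 × 86 = 93.24 → 93
So the blended color is (194, 63, 93), about #c23f5d.

(194, 63, 93)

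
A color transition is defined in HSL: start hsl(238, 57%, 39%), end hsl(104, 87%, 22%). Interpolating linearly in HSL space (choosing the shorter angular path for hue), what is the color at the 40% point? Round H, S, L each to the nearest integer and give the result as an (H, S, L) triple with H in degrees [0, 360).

Hue arc: Δh = 104 − 238 = -134° (|Δh| ≤ 180, already the shorter path).
H = 238 + 0.4 × (-134) = 184.4 → 184°
S = 57 + 0.4 × (87 − 57) = 69 → 69%
L = 39 + 0.4 × (22 − 39) = 32.2 → 32%

(184, 69, 32)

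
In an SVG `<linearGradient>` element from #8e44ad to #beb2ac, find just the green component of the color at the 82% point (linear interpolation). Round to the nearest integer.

G₁ = 68 (from #8e44ad), G₂ = 178 (from #beb2ac).
G = 68 + 0.82 × (178 − 68) = 158.2 → 158

158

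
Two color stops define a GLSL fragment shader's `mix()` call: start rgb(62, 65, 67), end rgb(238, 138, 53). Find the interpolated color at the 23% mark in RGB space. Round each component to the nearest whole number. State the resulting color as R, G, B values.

23% corresponds to t = 0.23.
R = 62 + 0.23 × (238 − 62) = 62 + 0.23 × 176 = 102.48 → 102
G = 65 + 0.23 × (138 − 65) = 65 + 0.23 × 73 = 81.79 → 82
B = 67 + 0.23 × (53 − 67) = 67 + 0.23 × -14 = 63.78 → 64

(102, 82, 64)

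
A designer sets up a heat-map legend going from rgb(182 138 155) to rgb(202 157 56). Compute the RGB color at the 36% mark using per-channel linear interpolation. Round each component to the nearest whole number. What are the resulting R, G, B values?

36% corresponds to t = 0.36.
R = 182 + 0.36 × (202 − 182) = 182 + 0.36 × 20 = 189.2 → 189
G = 138 + 0.36 × (157 − 138) = 138 + 0.36 × 19 = 144.84 → 145
B = 155 + 0.36 × (56 − 155) = 155 + 0.36 × -99 = 119.36 → 119

(189, 145, 119)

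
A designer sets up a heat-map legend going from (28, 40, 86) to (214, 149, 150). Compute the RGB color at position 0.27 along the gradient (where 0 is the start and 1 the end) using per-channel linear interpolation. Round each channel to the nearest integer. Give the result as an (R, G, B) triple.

(78, 69, 103)

R = 28 + 0.27 × (214 − 28) = 28 + 0.27 × 186 = 78.22 → 78
G = 40 + 0.27 × (149 − 40) = 40 + 0.27 × 109 = 69.43 → 69
B = 86 + 0.27 × (150 − 86) = 86 + 0.27 × 64 = 103.28 → 103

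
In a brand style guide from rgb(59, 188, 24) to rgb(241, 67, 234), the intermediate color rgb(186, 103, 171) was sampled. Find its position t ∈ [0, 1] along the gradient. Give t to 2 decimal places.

Invert the lerp on the B channel (largest span, 210): t = (171 − 24) / (234 − 24) = 147/210 = 0.7.
Check on R: (186 − 59)/(241 − 59) = 0.6978 ✓

0.70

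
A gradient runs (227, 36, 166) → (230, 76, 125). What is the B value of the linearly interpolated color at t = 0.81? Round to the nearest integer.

B = 166 + 0.81 × (125 − 166) = 132.79 → 133

133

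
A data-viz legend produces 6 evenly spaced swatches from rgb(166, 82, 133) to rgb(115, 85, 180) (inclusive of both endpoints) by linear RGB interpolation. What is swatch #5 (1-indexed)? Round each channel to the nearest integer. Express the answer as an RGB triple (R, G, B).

With 6 swatches and endpoints inclusive, swatch 5 sits at t = (5 − 1)/(6 − 1) = 4/5 ≈ 0.8.
R = 166 + 0.8 × (115 − 166) = 125.2 → 125
G = 82 + 0.8 × (85 − 82) = 84.4 → 84
B = 133 + 0.8 × (180 − 133) = 170.6 → 171

(125, 84, 171)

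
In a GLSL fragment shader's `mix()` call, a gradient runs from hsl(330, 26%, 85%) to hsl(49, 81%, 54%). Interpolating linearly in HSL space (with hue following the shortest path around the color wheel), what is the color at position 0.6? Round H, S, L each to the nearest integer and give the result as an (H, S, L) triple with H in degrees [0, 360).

(17, 59, 66)

Hue: 49 − 330 = -281°, but |-281| > 180 so the shorter arc goes the other way: Δh = -281 + 360 = 79°.
H = 330 + 0.6 × (79) = 377.4 → 377 → 377 mod 360 = 17°
S = 26 + 0.6 × (81 − 26) = 59 → 59%
L = 85 + 0.6 × (54 − 85) = 66.4 → 66%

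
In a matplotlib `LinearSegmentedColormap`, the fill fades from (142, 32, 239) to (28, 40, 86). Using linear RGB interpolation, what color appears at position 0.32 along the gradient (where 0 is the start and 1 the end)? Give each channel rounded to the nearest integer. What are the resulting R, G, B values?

(106, 35, 190)

R = 142 + 0.32 × (28 − 142) = 142 + 0.32 × -114 = 105.52 → 106
G = 32 + 0.32 × (40 − 32) = 32 + 0.32 × 8 = 34.56 → 35
B = 239 + 0.32 × (86 − 239) = 239 + 0.32 × -153 = 190.04 → 190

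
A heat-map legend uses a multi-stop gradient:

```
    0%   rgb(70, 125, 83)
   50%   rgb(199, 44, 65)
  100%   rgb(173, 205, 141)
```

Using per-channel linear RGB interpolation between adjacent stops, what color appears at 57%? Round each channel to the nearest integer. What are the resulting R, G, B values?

(195, 67, 76)

57% lies between the 50% and 100% stops, so the local fraction is t = (57 − 50)/(100 − 50) = 7/50 ≈ 0.14.
R = 199 + 0.14 × (173 − 199) = 195.36 → 195
G = 44 + 0.14 × (205 − 44) = 66.54 → 67
B = 65 + 0.14 × (141 − 65) = 75.64 → 76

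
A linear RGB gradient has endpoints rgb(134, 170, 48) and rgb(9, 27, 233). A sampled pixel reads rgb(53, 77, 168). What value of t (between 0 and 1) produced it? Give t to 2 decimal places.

0.65

Invert the lerp on the B channel (largest span, 185): t = (168 − 48) / (233 − 48) = 120/185 = 0.64865.
Check on R: (53 − 134)/(9 − 134) = 0.648 ✓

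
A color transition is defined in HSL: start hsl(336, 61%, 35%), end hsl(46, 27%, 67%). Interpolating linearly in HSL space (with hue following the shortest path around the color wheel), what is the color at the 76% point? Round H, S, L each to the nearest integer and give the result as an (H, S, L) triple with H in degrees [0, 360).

(29, 35, 59)

Hue: 46 − 336 = -290°, but |-290| > 180 so the shorter arc goes the other way: Δh = -290 + 360 = 70°.
H = 336 + 0.76 × (70) = 389.2 → 389 → 389 mod 360 = 29°
S = 61 + 0.76 × (27 − 61) = 35.16 → 35%
L = 35 + 0.76 × (67 − 35) = 59.32 → 59%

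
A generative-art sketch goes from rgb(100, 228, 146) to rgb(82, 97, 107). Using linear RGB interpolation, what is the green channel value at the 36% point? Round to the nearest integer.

181

G = 228 + 0.36 × (97 − 228) = 180.84 → 181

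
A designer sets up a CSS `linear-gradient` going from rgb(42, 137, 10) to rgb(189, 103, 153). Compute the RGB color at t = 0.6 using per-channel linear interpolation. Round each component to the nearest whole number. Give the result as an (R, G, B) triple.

(130, 117, 96)

R = 42 + 0.6 × (189 − 42) = 42 + 0.6 × 147 = 130.2 → 130
G = 137 + 0.6 × (103 − 137) = 137 + 0.6 × -34 = 116.6 → 117
B = 10 + 0.6 × (153 − 10) = 10 + 0.6 × 143 = 95.8 → 96
So the blended color is (130, 117, 96), about #827560.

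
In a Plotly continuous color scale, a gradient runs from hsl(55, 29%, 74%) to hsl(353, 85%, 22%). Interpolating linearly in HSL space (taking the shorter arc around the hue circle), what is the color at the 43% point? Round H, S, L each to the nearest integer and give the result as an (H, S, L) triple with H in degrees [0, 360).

(28, 53, 52)

Hue: 353 − 55 = 298°, but |298| > 180 so the shorter arc goes the other way: Δh = 298 − 360 = -62°.
H = 55 + 0.43 × (-62) = 28.34 → 28°
S = 29 + 0.43 × (85 − 29) = 53.08 → 53%
L = 74 + 0.43 × (22 − 74) = 51.64 → 52%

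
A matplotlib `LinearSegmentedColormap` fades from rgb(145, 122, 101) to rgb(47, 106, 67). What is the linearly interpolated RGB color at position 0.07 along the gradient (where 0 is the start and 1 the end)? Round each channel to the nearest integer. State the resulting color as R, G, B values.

(138, 121, 99)

R = 145 + 0.07 × (47 − 145) = 145 + 0.07 × -98 = 138.14 → 138
G = 122 + 0.07 × (106 − 122) = 122 + 0.07 × -16 = 120.88 → 121
B = 101 + 0.07 × (67 − 101) = 101 + 0.07 × -34 = 98.62 → 99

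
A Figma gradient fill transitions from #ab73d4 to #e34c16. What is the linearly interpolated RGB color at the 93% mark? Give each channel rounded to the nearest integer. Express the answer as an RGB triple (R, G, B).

#ab73d4 → (171, 115, 212); #e34c16 → (227, 76, 22).
93% corresponds to t = 0.93.
R = 171 + 0.93 × (227 − 171) = 171 + 0.93 × 56 = 223.08 → 223
G = 115 + 0.93 × (76 − 115) = 115 + 0.93 × -39 = 78.73 → 79
B = 212 + 0.93 × (22 − 212) = 212 + 0.93 × -190 = 35.3 → 35

(223, 79, 35)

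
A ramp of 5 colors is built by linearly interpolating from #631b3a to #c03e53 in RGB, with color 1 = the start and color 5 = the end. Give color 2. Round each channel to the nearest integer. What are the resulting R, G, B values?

With 5 swatches and endpoints inclusive, swatch 2 sits at t = (2 − 1)/(5 − 1) = 1/4 ≈ 0.25.
#631b3a → (99, 27, 58); #c03e53 → (192, 62, 83).
R = 99 + 0.25 × (192 − 99) = 122.25 → 122
G = 27 + 0.25 × (62 − 27) = 35.75 → 36
B = 58 + 0.25 × (83 − 58) = 64.25 → 64

(122, 36, 64)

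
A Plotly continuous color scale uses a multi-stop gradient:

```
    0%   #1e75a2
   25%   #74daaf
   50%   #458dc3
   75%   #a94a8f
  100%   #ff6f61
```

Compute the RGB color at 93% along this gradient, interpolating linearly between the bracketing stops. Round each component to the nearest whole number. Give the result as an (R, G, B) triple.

(231, 101, 110)

93% lies between the 75% and 100% stops, so the local fraction is t = (93 − 75)/(100 − 75) = 18/25 ≈ 0.72.
#a94a8f → (169, 74, 143); #ff6f61 → (255, 111, 97).
R = 169 + 0.72 × (255 − 169) = 230.92 → 231
G = 74 + 0.72 × (111 − 74) = 100.64 → 101
B = 143 + 0.72 × (97 − 143) = 109.88 → 110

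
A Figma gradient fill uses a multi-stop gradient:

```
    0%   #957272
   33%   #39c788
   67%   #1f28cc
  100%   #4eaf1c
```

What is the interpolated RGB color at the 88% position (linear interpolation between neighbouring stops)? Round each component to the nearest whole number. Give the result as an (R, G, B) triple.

88% lies between the 67% and 100% stops, so the local fraction is t = (88 − 67)/(100 − 67) = 21/33 ≈ 0.6364.
#1f28cc → (31, 40, 204); #4eaf1c → (78, 175, 28).
R = 31 + 0.6364 × (78 − 31) = 60.911 → 61
G = 40 + 0.6364 × (175 − 40) = 125.914 → 126
B = 204 + 0.6364 × (28 − 204) = 91.994 → 92

(61, 126, 92)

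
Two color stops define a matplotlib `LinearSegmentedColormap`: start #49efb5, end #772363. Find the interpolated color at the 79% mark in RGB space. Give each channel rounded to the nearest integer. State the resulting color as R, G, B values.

(109, 78, 116)

#49efb5 → (73, 239, 181); #772363 → (119, 35, 99).
79% corresponds to t = 0.79.
R = 73 + 0.79 × (119 − 73) = 73 + 0.79 × 46 = 109.34 → 109
G = 239 + 0.79 × (35 − 239) = 239 + 0.79 × -204 = 77.84 → 78
B = 181 + 0.79 × (99 − 181) = 181 + 0.79 × -82 = 116.22 → 116
So the blended color is (109, 78, 116), about #6d4e74.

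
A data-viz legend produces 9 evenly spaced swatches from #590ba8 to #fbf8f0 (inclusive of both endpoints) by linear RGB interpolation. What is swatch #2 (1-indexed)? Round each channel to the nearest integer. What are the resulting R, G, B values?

With 9 swatches and endpoints inclusive, swatch 2 sits at t = (2 − 1)/(9 − 1) = 1/8 ≈ 0.125.
#590ba8 → (89, 11, 168); #fbf8f0 → (251, 248, 240).
R = 89 + 0.125 × (251 − 89) = 109.25 → 109
G = 11 + 0.125 × (248 − 11) = 40.625 → 41
B = 168 + 0.125 × (240 − 168) = 177 → 177

(109, 41, 177)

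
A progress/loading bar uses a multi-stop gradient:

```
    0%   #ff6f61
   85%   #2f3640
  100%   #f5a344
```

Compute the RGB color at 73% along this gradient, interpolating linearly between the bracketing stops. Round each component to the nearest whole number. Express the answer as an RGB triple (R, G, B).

(76, 62, 69)

73% lies between the 0% and 85% stops, so the local fraction is t = (73 − 0)/(85 − 0) = 73/85 ≈ 0.8588.
#ff6f61 → (255, 111, 97); #2f3640 → (47, 54, 64).
R = 255 + 0.8588 × (47 − 255) = 76.37 → 76
G = 111 + 0.8588 × (54 − 111) = 62.048 → 62
B = 97 + 0.8588 × (64 − 97) = 68.66 → 69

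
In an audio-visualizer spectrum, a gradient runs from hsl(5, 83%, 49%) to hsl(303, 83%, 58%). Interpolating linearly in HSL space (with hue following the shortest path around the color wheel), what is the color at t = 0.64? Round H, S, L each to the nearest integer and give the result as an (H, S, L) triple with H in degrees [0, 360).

(325, 83, 55)

Hue: 303 − 5 = 298°, but |298| > 180 so the shorter arc goes the other way: Δh = 298 − 360 = -62°.
H = 5 + 0.64 × (-62) = -34.68 → -35 → -35 mod 360 = 325°
S = 83 + 0.64 × (83 − 83) = 83 → 83%
L = 49 + 0.64 × (58 − 49) = 54.76 → 55%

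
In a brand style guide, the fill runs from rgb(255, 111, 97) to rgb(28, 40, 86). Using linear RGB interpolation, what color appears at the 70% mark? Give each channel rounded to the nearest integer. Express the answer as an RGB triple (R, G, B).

(96, 61, 89)

70% corresponds to t = 0.7.
R = 255 + 0.7 × (28 − 255) = 255 + 0.7 × -227 = 96.1 → 96
G = 111 + 0.7 × (40 − 111) = 111 + 0.7 × -71 = 61.3 → 61
B = 97 + 0.7 × (86 − 97) = 97 + 0.7 × -11 = 89.3 → 89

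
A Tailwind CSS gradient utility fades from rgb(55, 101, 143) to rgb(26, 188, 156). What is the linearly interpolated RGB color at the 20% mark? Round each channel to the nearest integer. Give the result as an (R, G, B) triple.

(49, 118, 146)

20% corresponds to t = 0.2.
R = 55 + 0.2 × (26 − 55) = 55 + 0.2 × -29 = 49.2 → 49
G = 101 + 0.2 × (188 − 101) = 101 + 0.2 × 87 = 118.4 → 118
B = 143 + 0.2 × (156 − 143) = 143 + 0.2 × 13 = 145.6 → 146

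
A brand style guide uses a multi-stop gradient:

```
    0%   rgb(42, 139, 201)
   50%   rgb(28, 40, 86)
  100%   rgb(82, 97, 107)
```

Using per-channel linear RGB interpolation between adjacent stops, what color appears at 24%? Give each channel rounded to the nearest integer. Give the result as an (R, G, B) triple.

24% lies between the 0% and 50% stops, so the local fraction is t = (24 − 0)/(50 − 0) = 24/50 ≈ 0.48.
R = 42 + 0.48 × (28 − 42) = 35.28 → 35
G = 139 + 0.48 × (40 − 139) = 91.48 → 91
B = 201 + 0.48 × (86 − 201) = 145.8 → 146

(35, 91, 146)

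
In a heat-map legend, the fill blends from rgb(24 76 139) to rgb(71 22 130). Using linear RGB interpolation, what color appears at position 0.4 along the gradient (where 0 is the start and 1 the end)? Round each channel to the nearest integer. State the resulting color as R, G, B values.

R = 24 + 0.4 × (71 − 24) = 24 + 0.4 × 47 = 42.8 → 43
G = 76 + 0.4 × (22 − 76) = 76 + 0.4 × -54 = 54.4 → 54
B = 139 + 0.4 × (130 − 139) = 139 + 0.4 × -9 = 135.4 → 135

(43, 54, 135)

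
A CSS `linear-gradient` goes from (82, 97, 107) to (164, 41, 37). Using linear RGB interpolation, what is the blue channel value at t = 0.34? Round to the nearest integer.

83

B = 107 + 0.34 × (37 − 107) = 83.2 → 83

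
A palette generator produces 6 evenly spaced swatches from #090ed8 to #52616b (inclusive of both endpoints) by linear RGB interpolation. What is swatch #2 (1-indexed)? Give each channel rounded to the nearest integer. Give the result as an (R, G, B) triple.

With 6 swatches and endpoints inclusive, swatch 2 sits at t = (2 − 1)/(6 − 1) = 1/5 ≈ 0.2.
#090ed8 → (9, 14, 216); #52616b → (82, 97, 107).
R = 9 + 0.2 × (82 − 9) = 23.6 → 24
G = 14 + 0.2 × (97 − 14) = 30.6 → 31
B = 216 + 0.2 × (107 − 216) = 194.2 → 194

(24, 31, 194)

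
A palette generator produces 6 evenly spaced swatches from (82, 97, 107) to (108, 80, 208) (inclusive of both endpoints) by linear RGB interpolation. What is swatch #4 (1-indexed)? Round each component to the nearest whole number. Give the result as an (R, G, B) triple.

(98, 87, 168)

With 6 swatches and endpoints inclusive, swatch 4 sits at t = (4 − 1)/(6 − 1) = 3/5 ≈ 0.6.
R = 82 + 0.6 × (108 − 82) = 97.6 → 98
G = 97 + 0.6 × (80 − 97) = 86.8 → 87
B = 107 + 0.6 × (208 − 107) = 167.6 → 168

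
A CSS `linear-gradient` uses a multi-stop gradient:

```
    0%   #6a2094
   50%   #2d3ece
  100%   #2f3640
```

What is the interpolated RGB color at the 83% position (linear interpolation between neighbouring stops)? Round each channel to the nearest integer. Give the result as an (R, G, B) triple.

83% lies between the 50% and 100% stops, so the local fraction is t = (83 − 50)/(100 − 50) = 33/50 ≈ 0.66.
#2d3ece → (45, 62, 206); #2f3640 → (47, 54, 64).
R = 45 + 0.66 × (47 − 45) = 46.32 → 46
G = 62 + 0.66 × (54 − 62) = 56.72 → 57
B = 206 + 0.66 × (64 − 206) = 112.28 → 112

(46, 57, 112)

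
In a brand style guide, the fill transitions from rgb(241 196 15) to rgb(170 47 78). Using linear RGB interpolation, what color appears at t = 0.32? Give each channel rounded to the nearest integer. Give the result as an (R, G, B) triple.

(218, 148, 35)

R = 241 + 0.32 × (170 − 241) = 241 + 0.32 × -71 = 218.28 → 218
G = 196 + 0.32 × (47 − 196) = 196 + 0.32 × -149 = 148.32 → 148
B = 15 + 0.32 × (78 − 15) = 15 + 0.32 × 63 = 35.16 → 35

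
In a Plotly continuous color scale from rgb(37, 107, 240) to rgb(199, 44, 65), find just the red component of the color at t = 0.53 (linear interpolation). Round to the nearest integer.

123

R = 37 + 0.53 × (199 − 37) = 122.86 → 123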